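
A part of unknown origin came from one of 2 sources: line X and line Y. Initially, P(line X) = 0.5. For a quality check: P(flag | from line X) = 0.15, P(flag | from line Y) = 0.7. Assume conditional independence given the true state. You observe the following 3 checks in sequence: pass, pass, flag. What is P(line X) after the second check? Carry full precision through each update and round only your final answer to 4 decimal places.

After 'pass': P(line X) = 0.85·0.5000 / (0.85·0.5000 + 0.3·0.5000) ≈ 0.7391
After 'pass': P(line X) = 0.85·0.7391 / (0.85·0.7391 + 0.3·0.2609) ≈ 0.8892

0.8892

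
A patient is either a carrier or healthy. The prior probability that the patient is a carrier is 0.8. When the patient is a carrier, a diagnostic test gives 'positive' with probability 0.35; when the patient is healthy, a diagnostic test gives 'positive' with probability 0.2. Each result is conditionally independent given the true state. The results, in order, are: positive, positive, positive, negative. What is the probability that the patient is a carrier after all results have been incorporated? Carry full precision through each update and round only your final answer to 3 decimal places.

0.946

Apply Bayes' rule sequentially, carrying P(carrier) forward.
After 'positive': P(carrier) = 0.35·0.8000 / (0.35·0.8000 + 0.2·0.2000) ≈ 0.8750
After 'positive': P(carrier) = 0.35·0.8750 / (0.35·0.8750 + 0.2·0.1250) ≈ 0.9245
After 'positive': P(carrier) = 0.35·0.9245 / (0.35·0.9245 + 0.2·0.0755) ≈ 0.9554
After 'negative': P(carrier) = 0.65·0.9554 / (0.65·0.9554 + 0.8·0.0446) ≈ 0.9457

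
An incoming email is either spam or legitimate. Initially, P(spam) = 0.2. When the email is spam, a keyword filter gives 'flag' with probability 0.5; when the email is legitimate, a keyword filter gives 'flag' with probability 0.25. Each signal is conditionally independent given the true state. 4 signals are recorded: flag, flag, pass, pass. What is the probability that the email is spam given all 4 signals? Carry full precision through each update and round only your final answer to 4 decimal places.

0.3077

Apply Bayes' rule sequentially, carrying P(spam) forward.
After 'flag': P(spam) = 0.5·0.2000 / (0.5·0.2000 + 0.25·0.8000) ≈ 0.3333
After 'flag': P(spam) = 0.5·0.3333 / (0.5·0.3333 + 0.25·0.6667) ≈ 0.5000
After 'pass': P(spam) = 0.5·0.5000 / (0.5·0.5000 + 0.75·0.5000) ≈ 0.4000
After 'pass': P(spam) = 0.5·0.4000 / (0.5·0.4000 + 0.75·0.6000) ≈ 0.3077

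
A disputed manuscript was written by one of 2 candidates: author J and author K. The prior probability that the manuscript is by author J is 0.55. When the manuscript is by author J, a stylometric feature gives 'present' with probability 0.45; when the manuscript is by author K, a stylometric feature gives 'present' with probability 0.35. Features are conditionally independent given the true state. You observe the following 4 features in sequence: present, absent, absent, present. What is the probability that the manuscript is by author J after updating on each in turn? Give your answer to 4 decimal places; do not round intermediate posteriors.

After 'present': P(author J) = 0.45·0.5500 / (0.45·0.5500 + 0.35·0.4500) ≈ 0.6111
After 'absent': P(author J) = 0.55·0.6111 / (0.55·0.6111 + 0.65·0.3889) ≈ 0.5708
After 'absent': P(author J) = 0.55·0.5708 / (0.55·0.5708 + 0.65·0.4292) ≈ 0.5294
After 'present': P(author J) = 0.45·0.5294 / (0.45·0.5294 + 0.35·0.4706) ≈ 0.5913

0.5913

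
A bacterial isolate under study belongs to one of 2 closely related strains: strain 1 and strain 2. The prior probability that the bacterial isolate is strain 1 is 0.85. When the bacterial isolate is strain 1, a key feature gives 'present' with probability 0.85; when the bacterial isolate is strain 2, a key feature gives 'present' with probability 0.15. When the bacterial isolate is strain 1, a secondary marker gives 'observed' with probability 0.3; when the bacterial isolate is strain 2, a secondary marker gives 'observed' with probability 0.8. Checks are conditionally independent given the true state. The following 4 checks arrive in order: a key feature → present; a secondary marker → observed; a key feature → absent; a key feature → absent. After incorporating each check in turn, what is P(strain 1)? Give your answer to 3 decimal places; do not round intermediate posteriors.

After a key feature='present': P(strain 1) = 0.85·0.8500 / (0.85·0.8500 + 0.15·0.1500) ≈ 0.9698
After a secondary marker='observed': P(strain 1) = 0.3·0.9698 / (0.3·0.9698 + 0.8·0.0302) ≈ 0.9233
After a key feature='absent': P(strain 1) = 0.15·0.9233 / (0.15·0.9233 + 0.85·0.0767) ≈ 0.6800
After a key feature='absent': P(strain 1) = 0.15·0.6800 / (0.15·0.6800 + 0.85·0.3200) ≈ 0.2727

0.273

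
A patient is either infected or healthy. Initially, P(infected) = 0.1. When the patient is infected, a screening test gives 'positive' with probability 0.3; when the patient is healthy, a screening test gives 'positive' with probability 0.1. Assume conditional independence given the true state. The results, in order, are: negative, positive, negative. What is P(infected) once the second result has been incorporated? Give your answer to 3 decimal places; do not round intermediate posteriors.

Each posterior becomes the prior for the next update.
After 'negative': P(infected) = 0.7·0.1000 / (0.7·0.1000 + 0.9·0.9000) ≈ 0.0795
After 'positive': P(infected) = 0.3·0.0795 / (0.3·0.0795 + 0.1·0.9205) ≈ 0.2059

0.206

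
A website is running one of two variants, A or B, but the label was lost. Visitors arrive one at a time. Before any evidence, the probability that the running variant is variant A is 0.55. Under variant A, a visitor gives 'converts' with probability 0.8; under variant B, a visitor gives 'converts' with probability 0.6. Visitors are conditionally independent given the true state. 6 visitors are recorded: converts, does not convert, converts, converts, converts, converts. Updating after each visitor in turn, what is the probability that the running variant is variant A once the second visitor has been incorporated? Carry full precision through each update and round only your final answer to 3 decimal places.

After 'converts': P(A) = 0.8·0.5500 / (0.8·0.5500 + 0.6·0.4500) ≈ 0.6197
After 'does not convert': P(A) = 0.2·0.6197 / (0.2·0.6197 + 0.4·0.3803) ≈ 0.4490

0.449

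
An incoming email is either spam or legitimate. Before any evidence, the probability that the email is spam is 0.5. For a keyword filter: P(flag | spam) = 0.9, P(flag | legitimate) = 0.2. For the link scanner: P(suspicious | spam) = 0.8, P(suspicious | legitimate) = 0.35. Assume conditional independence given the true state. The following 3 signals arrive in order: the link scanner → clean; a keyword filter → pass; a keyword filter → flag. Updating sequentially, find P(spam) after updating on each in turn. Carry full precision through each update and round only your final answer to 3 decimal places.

After the link scanner='clean': P(spam) = 0.2·0.5000 / (0.2·0.5000 + 0.65·0.5000) ≈ 0.2353
After a keyword filter='pass': P(spam) = 0.1·0.2353 / (0.1·0.2353 + 0.8·0.7647) ≈ 0.0370
After a keyword filter='flag': P(spam) = 0.9·0.0370 / (0.9·0.0370 + 0.2·0.9630) ≈ 0.1475

0.148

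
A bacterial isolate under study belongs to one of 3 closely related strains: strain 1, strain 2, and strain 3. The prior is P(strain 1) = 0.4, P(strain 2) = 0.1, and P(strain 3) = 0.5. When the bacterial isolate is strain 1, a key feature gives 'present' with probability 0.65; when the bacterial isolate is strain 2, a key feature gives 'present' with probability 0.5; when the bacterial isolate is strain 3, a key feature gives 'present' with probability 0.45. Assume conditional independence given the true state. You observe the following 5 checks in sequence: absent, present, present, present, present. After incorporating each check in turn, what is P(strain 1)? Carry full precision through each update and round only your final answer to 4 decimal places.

After 'absent': normaliser = 0.35·0.4000 + 0.5·0.1000 + 0.55·0.5000; P(strain 1) ≈ 0.3011, P(strain 2) ≈ 0.1075, P(strain 3) ≈ 0.5914
After 'present': normaliser = 0.65·0.3011 + 0.5·0.1075 + 0.45·0.5914; P(strain 1) ≈ 0.3796, P(strain 2) ≈ 0.1043, P(strain 3) ≈ 0.5162
After 'present': normaliser = 0.65·0.3796 + 0.5·0.1043 + 0.45·0.5162; P(strain 1) ≈ 0.4645, P(strain 2) ≈ 0.0982, P(strain 3) ≈ 0.4373
After 'present': normaliser = 0.65·0.4645 + 0.5·0.0982 + 0.45·0.4373; P(strain 1) ≈ 0.5512, P(strain 2) ≈ 0.0896, P(strain 3) ≈ 0.3592
After 'present': normaliser = 0.65·0.5512 + 0.5·0.0896 + 0.45·0.3592; P(strain 1) ≈ 0.6344, P(strain 2) ≈ 0.0793, P(strain 3) ≈ 0.2863

0.6344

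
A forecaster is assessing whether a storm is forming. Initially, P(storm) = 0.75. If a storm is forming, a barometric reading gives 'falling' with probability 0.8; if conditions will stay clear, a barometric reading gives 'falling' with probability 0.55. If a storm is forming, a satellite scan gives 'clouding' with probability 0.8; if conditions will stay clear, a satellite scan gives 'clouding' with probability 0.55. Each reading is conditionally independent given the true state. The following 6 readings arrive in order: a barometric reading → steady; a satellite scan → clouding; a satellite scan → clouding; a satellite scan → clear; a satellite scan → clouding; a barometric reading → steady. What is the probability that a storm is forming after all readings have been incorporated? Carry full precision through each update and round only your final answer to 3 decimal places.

After a barometric reading='steady': P(storm) = 0.2·0.7500 / (0.2·0.7500 + 0.45·0.2500) ≈ 0.5714
After a satellite scan='clouding': P(storm) = 0.8·0.5714 / (0.8·0.5714 + 0.55·0.4286) ≈ 0.6598
After a satellite scan='clouding': P(storm) = 0.8·0.6598 / (0.8·0.6598 + 0.55·0.3402) ≈ 0.7383
After a satellite scan='clear': P(storm) = 0.2·0.7383 / (0.2·0.7383 + 0.45·0.2617) ≈ 0.5563
After a satellite scan='clouding': P(storm) = 0.8·0.5563 / (0.8·0.5563 + 0.55·0.4437) ≈ 0.6458
After a barometric reading='steady': P(storm) = 0.2·0.6458 / (0.2·0.6458 + 0.45·0.3542) ≈ 0.4477

0.448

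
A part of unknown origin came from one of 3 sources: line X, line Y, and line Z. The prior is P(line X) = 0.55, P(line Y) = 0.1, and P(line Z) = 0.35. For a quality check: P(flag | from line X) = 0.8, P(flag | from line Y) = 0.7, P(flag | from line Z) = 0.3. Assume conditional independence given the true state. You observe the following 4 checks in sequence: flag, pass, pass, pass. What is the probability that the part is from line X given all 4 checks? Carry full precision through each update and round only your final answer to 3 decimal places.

0.085

After 'flag': normaliser = 0.8·0.5500 + 0.7·0.1000 + 0.3·0.3500; P(line X) ≈ 0.7154, P(line Y) ≈ 0.1138, P(line Z) ≈ 0.1707
After 'pass': normaliser = 0.2·0.7154 + 0.3·0.1138 + 0.7·0.1707; P(line X) ≈ 0.4822, P(line Y) ≈ 0.1151, P(line Z) ≈ 0.4027
After 'pass': normaliser = 0.2·0.4822 + 0.3·0.1151 + 0.7·0.4027; P(line X) ≈ 0.2336, P(line Y) ≈ 0.0836, P(line Z) ≈ 0.6828
After 'pass': normaliser = 0.2·0.2336 + 0.3·0.0836 + 0.7·0.6828; P(line X) ≈ 0.0850, P(line Y) ≈ 0.0456, P(line Z) ≈ 0.8694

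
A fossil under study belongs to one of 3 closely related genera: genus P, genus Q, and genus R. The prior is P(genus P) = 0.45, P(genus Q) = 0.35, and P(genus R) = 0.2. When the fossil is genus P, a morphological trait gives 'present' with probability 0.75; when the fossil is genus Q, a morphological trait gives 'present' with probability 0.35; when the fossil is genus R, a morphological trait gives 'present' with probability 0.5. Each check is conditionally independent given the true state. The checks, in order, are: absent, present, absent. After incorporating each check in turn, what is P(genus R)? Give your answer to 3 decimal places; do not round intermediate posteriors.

After 'absent': normaliser = 0.25·0.4500 + 0.65·0.3500 + 0.5·0.2000; P(genus P) ≈ 0.2557, P(genus Q) ≈ 0.5170, P(genus R) ≈ 0.2273
After 'present': normaliser = 0.75·0.2557 + 0.35·0.5170 + 0.5·0.2273; P(genus P) ≈ 0.3943, P(genus Q) ≈ 0.3721, P(genus R) ≈ 0.2336
After 'absent': normaliser = 0.25·0.3943 + 0.65·0.3721 + 0.5·0.2336; P(genus P) ≈ 0.2156, P(genus Q) ≈ 0.5289, P(genus R) ≈ 0.2555

0.255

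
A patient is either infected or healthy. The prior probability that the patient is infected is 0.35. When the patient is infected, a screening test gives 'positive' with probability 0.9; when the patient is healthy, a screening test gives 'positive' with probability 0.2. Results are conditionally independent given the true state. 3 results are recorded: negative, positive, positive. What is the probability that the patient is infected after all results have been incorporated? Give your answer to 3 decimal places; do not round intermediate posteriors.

After 'negative': P(infected) = 0.1·0.3500 / (0.1·0.3500 + 0.8·0.6500) ≈ 0.0631
After 'positive': P(infected) = 0.9·0.0631 / (0.9·0.0631 + 0.2·0.9369) ≈ 0.2325
After 'positive': P(infected) = 0.9·0.2325 / (0.9·0.2325 + 0.2·0.7675) ≈ 0.5768

0.577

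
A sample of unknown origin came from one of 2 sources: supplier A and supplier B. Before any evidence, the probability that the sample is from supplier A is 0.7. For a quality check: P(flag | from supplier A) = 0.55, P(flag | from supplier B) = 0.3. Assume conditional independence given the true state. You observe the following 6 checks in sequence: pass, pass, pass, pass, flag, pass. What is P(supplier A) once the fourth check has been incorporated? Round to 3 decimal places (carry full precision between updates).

0.285

After 'pass': P(supplier A) = 0.45·0.7000 / (0.45·0.7000 + 0.7·0.3000) ≈ 0.6000
After 'pass': P(supplier A) = 0.45·0.6000 / (0.45·0.6000 + 0.7·0.4000) ≈ 0.4909
After 'pass': P(supplier A) = 0.45·0.4909 / (0.45·0.4909 + 0.7·0.5091) ≈ 0.3827
After 'pass': P(supplier A) = 0.45·0.3827 / (0.45·0.3827 + 0.7·0.6173) ≈ 0.2850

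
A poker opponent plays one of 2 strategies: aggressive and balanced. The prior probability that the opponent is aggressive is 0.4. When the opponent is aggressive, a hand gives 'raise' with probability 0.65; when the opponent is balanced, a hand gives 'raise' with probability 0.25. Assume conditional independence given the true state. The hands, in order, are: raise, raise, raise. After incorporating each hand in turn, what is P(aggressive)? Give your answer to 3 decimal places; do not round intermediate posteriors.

After 'raise': P(aggressive) = 0.65·0.4000 / (0.65·0.4000 + 0.25·0.6000) ≈ 0.6341
After 'raise': P(aggressive) = 0.65·0.6341 / (0.65·0.6341 + 0.25·0.3659) ≈ 0.8184
After 'raise': P(aggressive) = 0.65·0.8184 / (0.65·0.8184 + 0.25·0.1816) ≈ 0.9214

0.921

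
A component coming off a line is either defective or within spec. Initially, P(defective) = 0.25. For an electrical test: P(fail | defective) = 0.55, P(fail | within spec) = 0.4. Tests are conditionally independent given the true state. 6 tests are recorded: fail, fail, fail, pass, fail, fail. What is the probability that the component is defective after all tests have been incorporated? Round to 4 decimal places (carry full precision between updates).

Each posterior becomes the prior for the next update.
After 'fail': P(defective) = 0.55·0.2500 / (0.55·0.2500 + 0.4·0.7500) ≈ 0.3143
After 'fail': P(defective) = 0.55·0.3143 / (0.55·0.3143 + 0.4·0.6857) ≈ 0.3866
After 'fail': P(defective) = 0.55·0.3866 / (0.55·0.3866 + 0.4·0.6134) ≈ 0.4642
After 'pass': P(defective) = 0.45·0.4642 / (0.45·0.4642 + 0.6·0.5358) ≈ 0.3939
After 'fail': P(defective) = 0.55·0.3939 / (0.55·0.3939 + 0.4·0.6061) ≈ 0.4719
After 'fail': P(defective) = 0.55·0.4719 / (0.55·0.4719 + 0.4·0.5281) ≈ 0.5513

0.5513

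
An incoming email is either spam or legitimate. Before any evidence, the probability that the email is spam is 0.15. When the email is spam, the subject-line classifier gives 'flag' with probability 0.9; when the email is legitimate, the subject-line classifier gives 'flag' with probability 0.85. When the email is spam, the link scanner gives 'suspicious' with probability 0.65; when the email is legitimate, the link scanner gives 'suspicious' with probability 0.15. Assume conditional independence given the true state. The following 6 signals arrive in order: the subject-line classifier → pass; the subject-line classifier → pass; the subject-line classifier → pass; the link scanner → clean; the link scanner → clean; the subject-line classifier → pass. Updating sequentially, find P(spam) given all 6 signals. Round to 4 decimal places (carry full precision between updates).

After the subject-line classifier='pass': P(spam) = 0.1·0.1500 / (0.1·0.1500 + 0.15·0.8500) ≈ 0.1053
After the subject-line classifier='pass': P(spam) = 0.1·0.1053 / (0.1·0.1053 + 0.15·0.8947) ≈ 0.0727
After the subject-line classifier='pass': P(spam) = 0.1·0.0727 / (0.1·0.0727 + 0.15·0.9273) ≈ 0.0497
After the link scanner='clean': P(spam) = 0.35·0.0497 / (0.35·0.0497 + 0.85·0.9503) ≈ 0.0211
After the link scanner='clean': P(spam) = 0.35·0.0211 / (0.35·0.0211 + 0.85·0.9789) ≈ 0.0088
After the subject-line classifier='pass': P(spam) = 0.1·0.0088 / (0.1·0.0088 + 0.15·0.9912) ≈ 0.0059

0.0059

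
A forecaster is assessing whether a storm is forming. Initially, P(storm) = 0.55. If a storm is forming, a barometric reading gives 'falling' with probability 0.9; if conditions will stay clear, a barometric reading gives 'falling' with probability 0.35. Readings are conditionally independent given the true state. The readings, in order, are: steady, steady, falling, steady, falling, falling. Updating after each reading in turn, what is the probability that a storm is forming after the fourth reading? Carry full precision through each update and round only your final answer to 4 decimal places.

0.0113

After 'steady': P(storm) = 0.1·0.5500 / (0.1·0.5500 + 0.65·0.4500) ≈ 0.1583
After 'steady': P(storm) = 0.1·0.1583 / (0.1·0.1583 + 0.65·0.8417) ≈ 0.0281
After 'falling': P(storm) = 0.9·0.0281 / (0.9·0.0281 + 0.35·0.9719) ≈ 0.0692
After 'steady': P(storm) = 0.1·0.0692 / (0.1·0.0692 + 0.65·0.9308) ≈ 0.0113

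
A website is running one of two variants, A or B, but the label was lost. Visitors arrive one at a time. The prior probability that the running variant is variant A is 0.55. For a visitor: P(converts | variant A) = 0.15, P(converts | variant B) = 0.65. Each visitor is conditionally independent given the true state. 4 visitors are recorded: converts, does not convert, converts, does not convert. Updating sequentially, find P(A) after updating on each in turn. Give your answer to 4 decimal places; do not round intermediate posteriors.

After 'converts': P(A) = 0.15·0.5500 / (0.15·0.5500 + 0.65·0.4500) ≈ 0.2200
After 'does not convert': P(A) = 0.85·0.2200 / (0.85·0.2200 + 0.35·0.7800) ≈ 0.4065
After 'converts': P(A) = 0.15·0.4065 / (0.15·0.4065 + 0.65·0.5935) ≈ 0.1365
After 'does not convert': P(A) = 0.85·0.1365 / (0.85·0.1365 + 0.35·0.8635) ≈ 0.2774

0.2774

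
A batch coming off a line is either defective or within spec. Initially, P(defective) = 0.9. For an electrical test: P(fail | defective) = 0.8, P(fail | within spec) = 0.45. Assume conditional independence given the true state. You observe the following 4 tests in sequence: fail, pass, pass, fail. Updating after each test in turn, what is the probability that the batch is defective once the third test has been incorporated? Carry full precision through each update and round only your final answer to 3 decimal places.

After 'fail': P(defective) = 0.8·0.9000 / (0.8·0.9000 + 0.45·0.1000) ≈ 0.9412
After 'pass': P(defective) = 0.2·0.9412 / (0.2·0.9412 + 0.55·0.0588) ≈ 0.8533
After 'pass': P(defective) = 0.2·0.8533 / (0.2·0.8533 + 0.55·0.1467) ≈ 0.6790

0.679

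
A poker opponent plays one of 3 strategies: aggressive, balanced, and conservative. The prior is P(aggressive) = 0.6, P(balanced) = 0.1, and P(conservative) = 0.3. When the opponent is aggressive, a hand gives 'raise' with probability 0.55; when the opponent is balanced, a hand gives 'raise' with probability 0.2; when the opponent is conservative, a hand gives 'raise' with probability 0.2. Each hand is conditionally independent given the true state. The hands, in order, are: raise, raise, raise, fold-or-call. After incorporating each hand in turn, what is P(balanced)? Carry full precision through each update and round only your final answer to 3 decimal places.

Apply Bayes' rule sequentially, carrying P(balanced) forward.
After 'raise': normaliser = 0.55·0.6000 + 0.2·0.1000 + 0.2·0.3000; P(aggressive) ≈ 0.8049, P(balanced) ≈ 0.0488, P(conservative) ≈ 0.1463
After 'raise': normaliser = 0.55·0.8049 + 0.2·0.0488 + 0.2·0.1463; P(aggressive) ≈ 0.9190, P(balanced) ≈ 0.0203, P(conservative) ≈ 0.0608
After 'raise': normaliser = 0.55·0.9190 + 0.2·0.0203 + 0.2·0.0608; P(aggressive) ≈ 0.9689, P(balanced) ≈ 0.0078, P(conservative) ≈ 0.0233
After 'fold-or-call': normaliser = 0.45·0.9689 + 0.8·0.0078 + 0.8·0.0233; P(aggressive) ≈ 0.9461, P(balanced) ≈ 0.0135, P(conservative) ≈ 0.0404

0.013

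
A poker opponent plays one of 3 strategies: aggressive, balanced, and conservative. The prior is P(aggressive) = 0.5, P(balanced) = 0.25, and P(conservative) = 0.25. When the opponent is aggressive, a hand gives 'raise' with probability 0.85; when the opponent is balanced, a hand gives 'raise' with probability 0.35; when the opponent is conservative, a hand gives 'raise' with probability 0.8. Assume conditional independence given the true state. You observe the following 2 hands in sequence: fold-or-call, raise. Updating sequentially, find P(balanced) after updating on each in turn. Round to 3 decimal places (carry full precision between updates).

0.354

After 'fold-or-call': normaliser = 0.15·0.5000 + 0.65·0.2500 + 0.2·0.2500; P(aggressive) ≈ 0.2609, P(balanced) ≈ 0.5652, P(conservative) ≈ 0.1739
After 'raise': normaliser = 0.85·0.2609 + 0.35·0.5652 + 0.8·0.1739; P(aggressive) ≈ 0.3969, P(balanced) ≈ 0.3541, P(conservative) ≈ 0.2490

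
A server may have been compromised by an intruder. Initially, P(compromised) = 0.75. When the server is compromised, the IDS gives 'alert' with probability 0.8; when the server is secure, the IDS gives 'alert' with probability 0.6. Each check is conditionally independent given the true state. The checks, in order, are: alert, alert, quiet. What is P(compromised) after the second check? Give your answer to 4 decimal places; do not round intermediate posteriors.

0.8421

After 'alert': P(compromised) = 0.8·0.7500 / (0.8·0.7500 + 0.6·0.2500) ≈ 0.8000
After 'alert': P(compromised) = 0.8·0.8000 / (0.8·0.8000 + 0.6·0.2000) ≈ 0.8421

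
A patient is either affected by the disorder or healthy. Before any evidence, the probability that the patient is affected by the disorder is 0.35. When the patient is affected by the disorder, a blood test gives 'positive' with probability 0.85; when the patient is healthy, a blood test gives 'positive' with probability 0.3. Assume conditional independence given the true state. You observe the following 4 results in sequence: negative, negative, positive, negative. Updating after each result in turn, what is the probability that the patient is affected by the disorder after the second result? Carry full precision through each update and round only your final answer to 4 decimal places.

0.0241

After 'negative': P(affected) = 0.15·0.3500 / (0.15·0.3500 + 0.7·0.6500) ≈ 0.1034
After 'negative': P(affected) = 0.15·0.1034 / (0.15·0.1034 + 0.7·0.8966) ≈ 0.0241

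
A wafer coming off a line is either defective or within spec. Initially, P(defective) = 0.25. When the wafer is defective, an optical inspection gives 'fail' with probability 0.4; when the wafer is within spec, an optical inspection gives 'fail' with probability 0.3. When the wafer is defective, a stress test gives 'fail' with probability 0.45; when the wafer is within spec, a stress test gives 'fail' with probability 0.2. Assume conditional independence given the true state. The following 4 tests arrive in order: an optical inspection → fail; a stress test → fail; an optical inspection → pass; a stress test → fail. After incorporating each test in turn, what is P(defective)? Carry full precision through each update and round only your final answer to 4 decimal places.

0.6585

Each posterior becomes the prior for the next update.
After an optical inspection='fail': P(defective) = 0.4·0.2500 / (0.4·0.2500 + 0.3·0.7500) ≈ 0.3077
After a stress test='fail': P(defective) = 0.45·0.3077 / (0.45·0.3077 + 0.2·0.6923) ≈ 0.5000
After an optical inspection='pass': P(defective) = 0.6·0.5000 / (0.6·0.5000 + 0.7·0.5000) ≈ 0.4615
After a stress test='fail': P(defective) = 0.45·0.4615 / (0.45·0.4615 + 0.2·0.5385) ≈ 0.6585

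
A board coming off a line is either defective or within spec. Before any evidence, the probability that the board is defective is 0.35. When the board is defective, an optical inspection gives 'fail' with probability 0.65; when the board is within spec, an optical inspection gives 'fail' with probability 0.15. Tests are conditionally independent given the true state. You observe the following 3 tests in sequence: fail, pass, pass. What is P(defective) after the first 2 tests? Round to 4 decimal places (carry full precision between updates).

0.4900

After 'fail': P(defective) = 0.65·0.3500 / (0.65·0.3500 + 0.15·0.6500) ≈ 0.7000
After 'pass': P(defective) = 0.35·0.7000 / (0.35·0.7000 + 0.85·0.3000) ≈ 0.4900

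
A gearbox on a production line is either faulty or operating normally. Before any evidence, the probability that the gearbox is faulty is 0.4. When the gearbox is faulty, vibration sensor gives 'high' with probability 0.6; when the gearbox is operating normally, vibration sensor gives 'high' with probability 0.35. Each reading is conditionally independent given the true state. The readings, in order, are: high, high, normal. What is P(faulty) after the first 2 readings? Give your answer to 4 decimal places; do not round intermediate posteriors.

Apply Bayes' rule sequentially, carrying P(faulty) forward.
After 'high': P(faulty) = 0.6·0.4000 / (0.6·0.4000 + 0.35·0.6000) ≈ 0.5333
After 'high': P(faulty) = 0.6·0.5333 / (0.6·0.5333 + 0.35·0.4667) ≈ 0.6621

0.6621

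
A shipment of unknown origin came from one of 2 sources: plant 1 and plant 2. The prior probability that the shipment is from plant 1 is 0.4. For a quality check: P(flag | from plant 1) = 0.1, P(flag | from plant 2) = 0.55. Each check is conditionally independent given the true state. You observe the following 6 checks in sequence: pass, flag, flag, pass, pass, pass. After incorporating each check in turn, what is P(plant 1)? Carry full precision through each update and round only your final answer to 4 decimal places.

0.2607

After 'pass': P(plant 1) = 0.9·0.4000 / (0.9·0.4000 + 0.45·0.6000) ≈ 0.5714
After 'flag': P(plant 1) = 0.1·0.5714 / (0.1·0.5714 + 0.55·0.4286) ≈ 0.1951
After 'flag': P(plant 1) = 0.1·0.1951 / (0.1·0.1951 + 0.55·0.8049) ≈ 0.0422
After 'pass': P(plant 1) = 0.9·0.0422 / (0.9·0.0422 + 0.45·0.9578) ≈ 0.0810
After 'pass': P(plant 1) = 0.9·0.0810 / (0.9·0.0810 + 0.45·0.9190) ≈ 0.1499
After 'pass': P(plant 1) = 0.9·0.1499 / (0.9·0.1499 + 0.45·0.8501) ≈ 0.2607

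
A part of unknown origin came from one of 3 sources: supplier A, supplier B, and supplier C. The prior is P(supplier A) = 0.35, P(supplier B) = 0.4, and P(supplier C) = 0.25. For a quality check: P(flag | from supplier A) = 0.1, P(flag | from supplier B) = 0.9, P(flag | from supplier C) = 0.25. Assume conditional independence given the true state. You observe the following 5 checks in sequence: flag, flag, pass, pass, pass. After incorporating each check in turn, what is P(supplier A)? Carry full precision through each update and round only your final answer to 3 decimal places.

After 'flag': normaliser = 0.1·0.3500 + 0.9·0.4000 + 0.25·0.2500; P(supplier A) ≈ 0.0765, P(supplier B) ≈ 0.7869, P(supplier C) ≈ 0.1366
After 'flag': normaliser = 0.1·0.0765 + 0.9·0.7869 + 0.25·0.1366; P(supplier A) ≈ 0.0102, P(supplier B) ≈ 0.9443, P(supplier C) ≈ 0.0455
After 'pass': normaliser = 0.9·0.0102 + 0.1·0.9443 + 0.75·0.0455; P(supplier A) ≈ 0.0666, P(supplier B) ≈ 0.6854, P(supplier C) ≈ 0.2479
After 'pass': normaliser = 0.9·0.0666 + 0.1·0.6854 + 0.75·0.2479; P(supplier A) ≈ 0.1907, P(supplier B) ≈ 0.2180, P(supplier C) ≈ 0.5913
After 'pass': normaliser = 0.9·0.1907 + 0.1·0.2180 + 0.75·0.5913; P(supplier A) ≈ 0.2695, P(supplier B) ≈ 0.0342, P(supplier C) ≈ 0.6963

0.270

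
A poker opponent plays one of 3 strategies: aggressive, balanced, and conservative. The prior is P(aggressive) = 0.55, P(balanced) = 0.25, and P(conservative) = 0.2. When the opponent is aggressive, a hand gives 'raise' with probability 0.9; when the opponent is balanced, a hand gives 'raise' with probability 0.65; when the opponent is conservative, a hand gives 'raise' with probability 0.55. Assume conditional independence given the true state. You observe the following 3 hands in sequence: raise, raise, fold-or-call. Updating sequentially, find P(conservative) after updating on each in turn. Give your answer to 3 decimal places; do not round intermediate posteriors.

0.250

After 'raise': normaliser = 0.9·0.5500 + 0.65·0.2500 + 0.55·0.2000; P(aggressive) ≈ 0.6450, P(balanced) ≈ 0.2117, P(conservative) ≈ 0.1433
After 'raise': normaliser = 0.9·0.6450 + 0.65·0.2117 + 0.55·0.1433; P(aggressive) ≈ 0.7284, P(balanced) ≈ 0.1727, P(conservative) ≈ 0.0989
After 'fold-or-call': normaliser = 0.1·0.7284 + 0.35·0.1727 + 0.45·0.0989; P(aggressive) ≈ 0.4097, P(balanced) ≈ 0.3400, P(conservative) ≈ 0.2504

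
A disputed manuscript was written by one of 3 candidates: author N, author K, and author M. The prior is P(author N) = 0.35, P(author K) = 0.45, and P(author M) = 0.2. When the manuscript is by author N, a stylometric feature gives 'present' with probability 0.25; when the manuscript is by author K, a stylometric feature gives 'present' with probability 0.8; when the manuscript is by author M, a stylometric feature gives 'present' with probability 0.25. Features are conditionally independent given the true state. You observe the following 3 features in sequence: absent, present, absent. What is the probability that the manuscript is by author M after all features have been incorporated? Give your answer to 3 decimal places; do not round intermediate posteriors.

After 'absent': normaliser = 0.75·0.3500 + 0.2·0.4500 + 0.75·0.2000; P(author N) ≈ 0.5224, P(author K) ≈ 0.1791, P(author M) ≈ 0.2985
After 'present': normaliser = 0.25·0.5224 + 0.8·0.1791 + 0.25·0.2985; P(author N) ≈ 0.3747, P(author K) ≈ 0.4111, P(author M) ≈ 0.2141
After 'absent': normaliser = 0.75·0.3747 + 0.2·0.4111 + 0.75·0.2141; P(author N) ≈ 0.5365, P(author K) ≈ 0.1570, P(author M) ≈ 0.3066

0.307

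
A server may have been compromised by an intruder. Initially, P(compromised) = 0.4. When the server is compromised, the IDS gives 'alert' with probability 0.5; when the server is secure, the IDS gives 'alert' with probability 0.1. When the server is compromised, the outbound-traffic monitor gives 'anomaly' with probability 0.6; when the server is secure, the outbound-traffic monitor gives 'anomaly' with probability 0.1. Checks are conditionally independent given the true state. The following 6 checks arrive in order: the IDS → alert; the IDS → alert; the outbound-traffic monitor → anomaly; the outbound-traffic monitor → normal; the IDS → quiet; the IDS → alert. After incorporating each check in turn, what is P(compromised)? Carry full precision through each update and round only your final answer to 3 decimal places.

After the IDS='alert': P(compromised) = 0.5·0.4000 / (0.5·0.4000 + 0.1·0.6000) ≈ 0.7692
After the IDS='alert': P(compromised) = 0.5·0.7692 / (0.5·0.7692 + 0.1·0.2308) ≈ 0.9434
After the outbound-traffic monitor='anomaly': P(compromised) = 0.6·0.9434 / (0.6·0.9434 + 0.1·0.0566) ≈ 0.9901
After the outbound-traffic monitor='normal': P(compromised) = 0.4·0.9901 / (0.4·0.9901 + 0.9·0.0099) ≈ 0.9780
After the IDS='quiet': P(compromised) = 0.5·0.9780 / (0.5·0.9780 + 0.9·0.0220) ≈ 0.9611
After the IDS='alert': P(compromised) = 0.5·0.9611 / (0.5·0.9611 + 0.1·0.0389) ≈ 0.9920

0.992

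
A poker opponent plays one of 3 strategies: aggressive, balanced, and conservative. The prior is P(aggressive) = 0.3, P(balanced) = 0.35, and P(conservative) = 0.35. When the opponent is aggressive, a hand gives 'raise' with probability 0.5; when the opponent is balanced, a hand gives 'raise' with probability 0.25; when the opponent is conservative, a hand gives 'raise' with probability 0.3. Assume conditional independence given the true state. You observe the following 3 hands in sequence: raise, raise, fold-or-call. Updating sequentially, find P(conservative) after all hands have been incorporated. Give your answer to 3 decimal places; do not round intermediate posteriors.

Apply Bayes' rule sequentially, carrying P(conservative) forward.
After 'raise': normaliser = 0.5·0.3000 + 0.25·0.3500 + 0.3·0.3500; P(aggressive) ≈ 0.4380, P(balanced) ≈ 0.2555, P(conservative) ≈ 0.3066
After 'raise': normaliser = 0.5·0.4380 + 0.25·0.2555 + 0.3·0.3066; P(aggressive) ≈ 0.5842, P(balanced) ≈ 0.1704, P(conservative) ≈ 0.2454
After 'fold-or-call': normaliser = 0.5·0.5842 + 0.75·0.1704 + 0.7·0.2454; P(aggressive) ≈ 0.4937, P(balanced) ≈ 0.2160, P(conservative) ≈ 0.2903

0.290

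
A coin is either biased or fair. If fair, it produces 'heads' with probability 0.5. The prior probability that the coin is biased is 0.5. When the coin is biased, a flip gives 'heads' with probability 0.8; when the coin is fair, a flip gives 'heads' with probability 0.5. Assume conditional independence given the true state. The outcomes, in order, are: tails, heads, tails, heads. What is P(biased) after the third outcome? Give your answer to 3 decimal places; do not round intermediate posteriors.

After 'tails': P(biased) = 0.2·0.5000 / (0.2·0.5000 + 0.5·0.5000) ≈ 0.2857
After 'heads': P(biased) = 0.8·0.2857 / (0.8·0.2857 + 0.5·0.7143) ≈ 0.3902
After 'tails': P(biased) = 0.2·0.3902 / (0.2·0.3902 + 0.5·0.6098) ≈ 0.2038

0.204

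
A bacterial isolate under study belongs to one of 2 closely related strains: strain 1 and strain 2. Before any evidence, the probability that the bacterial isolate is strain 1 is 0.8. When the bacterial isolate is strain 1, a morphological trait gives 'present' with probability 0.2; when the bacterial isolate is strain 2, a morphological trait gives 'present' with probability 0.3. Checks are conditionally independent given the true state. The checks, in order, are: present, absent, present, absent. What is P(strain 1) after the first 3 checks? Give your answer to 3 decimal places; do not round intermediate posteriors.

0.670

Apply Bayes' rule sequentially, carrying P(strain 1) forward.
After 'present': P(strain 1) = 0.2·0.8000 / (0.2·0.8000 + 0.3·0.2000) ≈ 0.7273
After 'absent': P(strain 1) = 0.8·0.7273 / (0.8·0.7273 + 0.7·0.2727) ≈ 0.7529
After 'present': P(strain 1) = 0.2·0.7529 / (0.2·0.7529 + 0.3·0.2471) ≈ 0.6702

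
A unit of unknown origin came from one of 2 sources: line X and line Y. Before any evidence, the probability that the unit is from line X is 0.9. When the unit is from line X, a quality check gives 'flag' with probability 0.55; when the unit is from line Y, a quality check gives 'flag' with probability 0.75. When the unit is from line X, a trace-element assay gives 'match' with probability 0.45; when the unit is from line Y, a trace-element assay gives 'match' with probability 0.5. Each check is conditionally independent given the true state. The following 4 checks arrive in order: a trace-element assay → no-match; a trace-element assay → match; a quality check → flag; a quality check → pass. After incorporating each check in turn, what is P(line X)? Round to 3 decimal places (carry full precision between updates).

0.922

After a trace-element assay='no-match': P(line X) = 0.55·0.9000 / (0.55·0.9000 + 0.5·0.1000) ≈ 0.9083
After a trace-element assay='match': P(line X) = 0.45·0.9083 / (0.45·0.9083 + 0.5·0.0917) ≈ 0.8991
After a quality check='flag': P(line X) = 0.55·0.8991 / (0.55·0.8991 + 0.75·0.1009) ≈ 0.8673
After a quality check='pass': P(line X) = 0.45·0.8673 / (0.45·0.8673 + 0.25·0.1327) ≈ 0.9216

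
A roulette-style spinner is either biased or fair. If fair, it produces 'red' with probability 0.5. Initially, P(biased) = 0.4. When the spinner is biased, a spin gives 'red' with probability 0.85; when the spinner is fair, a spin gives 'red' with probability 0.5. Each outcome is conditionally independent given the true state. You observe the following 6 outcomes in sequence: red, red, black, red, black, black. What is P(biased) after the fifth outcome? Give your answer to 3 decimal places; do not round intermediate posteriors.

After 'red': P(biased) = 0.85·0.4000 / (0.85·0.4000 + 0.5·0.6000) ≈ 0.5312
After 'red': P(biased) = 0.85·0.5312 / (0.85·0.5312 + 0.5·0.4688) ≈ 0.6583
After 'black': P(biased) = 0.15·0.6583 / (0.15·0.6583 + 0.5·0.3417) ≈ 0.3663
After 'red': P(biased) = 0.85·0.3663 / (0.85·0.3663 + 0.5·0.6337) ≈ 0.4956
After 'black': P(biased) = 0.15·0.4956 / (0.15·0.4956 + 0.5·0.5044) ≈ 0.2277

0.228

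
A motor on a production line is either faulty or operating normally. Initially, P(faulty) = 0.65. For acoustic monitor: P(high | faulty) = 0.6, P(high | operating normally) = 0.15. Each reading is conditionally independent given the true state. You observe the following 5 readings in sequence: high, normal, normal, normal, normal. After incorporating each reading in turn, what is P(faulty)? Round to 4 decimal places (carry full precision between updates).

After 'high': P(faulty) = 0.6·0.6500 / (0.6·0.6500 + 0.15·0.3500) ≈ 0.8814
After 'normal': P(faulty) = 0.4·0.8814 / (0.4·0.8814 + 0.85·0.1186) ≈ 0.7776
After 'normal': P(faulty) = 0.4·0.7776 / (0.4·0.7776 + 0.85·0.2224) ≈ 0.6219
After 'normal': P(faulty) = 0.4·0.6219 / (0.4·0.6219 + 0.85·0.3781) ≈ 0.4364
After 'normal': P(faulty) = 0.4·0.4364 / (0.4·0.4364 + 0.85·0.5636) ≈ 0.2670

0.2670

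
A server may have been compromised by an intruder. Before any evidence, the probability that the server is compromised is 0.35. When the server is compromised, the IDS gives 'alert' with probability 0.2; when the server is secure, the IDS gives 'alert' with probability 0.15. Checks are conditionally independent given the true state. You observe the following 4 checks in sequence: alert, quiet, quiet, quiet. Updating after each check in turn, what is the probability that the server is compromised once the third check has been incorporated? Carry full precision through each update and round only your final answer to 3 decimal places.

0.389

After 'alert': P(compromised) = 0.2·0.3500 / (0.2·0.3500 + 0.15·0.6500) ≈ 0.4179
After 'quiet': P(compromised) = 0.8·0.4179 / (0.8·0.4179 + 0.85·0.5821) ≈ 0.4032
After 'quiet': P(compromised) = 0.8·0.4032 / (0.8·0.4032 + 0.85·0.5968) ≈ 0.3887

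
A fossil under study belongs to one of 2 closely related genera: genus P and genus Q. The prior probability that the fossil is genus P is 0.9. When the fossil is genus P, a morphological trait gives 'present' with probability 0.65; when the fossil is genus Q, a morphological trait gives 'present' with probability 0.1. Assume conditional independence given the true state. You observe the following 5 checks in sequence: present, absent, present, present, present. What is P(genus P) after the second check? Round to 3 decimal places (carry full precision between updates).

0.958

After 'present': P(genus P) = 0.65·0.9000 / (0.65·0.9000 + 0.1·0.1000) ≈ 0.9832
After 'absent': P(genus P) = 0.35·0.9832 / (0.35·0.9832 + 0.9·0.0168) ≈ 0.9579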